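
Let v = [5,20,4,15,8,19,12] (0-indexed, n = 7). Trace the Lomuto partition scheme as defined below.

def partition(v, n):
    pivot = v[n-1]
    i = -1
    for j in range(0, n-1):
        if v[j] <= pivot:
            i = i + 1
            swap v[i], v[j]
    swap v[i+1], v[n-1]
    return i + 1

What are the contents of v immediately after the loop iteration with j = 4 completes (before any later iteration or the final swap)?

pivot = v[6] = 12; i = -1
j=0: v[0]=5 ≤ 12 → i=0, swap v[0],v[0] (no change) → [5,20,4,15,8,19,12]
j=1: v[1]=20 > 12 → no swap
j=2: v[2]=4 ≤ 12 → i=1, swap v[1],v[2] → [5,4,20,15,8,19,12]
j=3: v[3]=15 > 12 → no swap
j=4: v[4]=8 ≤ 12 → i=2, swap v[2],v[4] → [5,4,8,15,20,19,12]
(after j=4) v = [5,4,8,15,20,19,12]

[5,4,8,15,20,19,12]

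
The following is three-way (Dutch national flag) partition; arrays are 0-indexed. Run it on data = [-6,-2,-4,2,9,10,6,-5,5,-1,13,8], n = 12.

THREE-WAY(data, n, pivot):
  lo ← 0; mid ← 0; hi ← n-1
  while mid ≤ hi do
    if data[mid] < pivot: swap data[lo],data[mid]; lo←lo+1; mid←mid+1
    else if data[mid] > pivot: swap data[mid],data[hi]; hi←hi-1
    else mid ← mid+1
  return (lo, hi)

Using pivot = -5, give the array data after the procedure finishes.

[-6,-5,2,9,10,6,-4,5,-1,13,8,-2]

pivot = -5; lo=0, mid=0, hi=11
data[mid]=-6<-5: swap data[0],data[0]; lo=1,mid=1 → [-6,-2,-4,2,9,10,6,-5,5,-1,13,8]
data[mid]=-2>-5: swap data[1],data[11]; hi=10 → [-6,8,-4,2,9,10,6,-5,5,-1,13,-2]
data[mid]=8>-5: swap data[1],data[10]; hi=9 → [-6,13,-4,2,9,10,6,-5,5,-1,8,-2]
data[mid]=13>-5: swap data[1],data[9]; hi=8 → [-6,-1,-4,2,9,10,6,-5,5,13,8,-2]
data[mid]=-1>-5: swap data[1],data[8]; hi=7 → [-6,5,-4,2,9,10,6,-5,-1,13,8,-2]
data[mid]=5>-5: swap data[1],data[7]; hi=6 → [-6,-5,-4,2,9,10,6,5,-1,13,8,-2]
data[mid]=-5=-5: mid=2
data[mid]=-4>-5: swap data[2],data[6]; hi=5 → [-6,-5,6,2,9,10,-4,5,-1,13,8,-2]
data[mid]=6>-5: swap data[2],data[5]; hi=4 → [-6,-5,10,2,9,6,-4,5,-1,13,8,-2]
data[mid]=10>-5: swap data[2],data[4]; hi=3 → [-6,-5,9,2,10,6,-4,5,-1,13,8,-2]
data[mid]=9>-5: swap data[2],data[3]; hi=2 → [-6,-5,2,9,10,6,-4,5,-1,13,8,-2]
data[mid]=2>-5: swap data[2],data[2]; hi=1 → [-6,-5,2,9,10,6,-4,5,-1,13,8,-2]
end: lo=1, hi=1; data = [-6,-5,2,9,10,6,-4,5,-1,13,8,-2]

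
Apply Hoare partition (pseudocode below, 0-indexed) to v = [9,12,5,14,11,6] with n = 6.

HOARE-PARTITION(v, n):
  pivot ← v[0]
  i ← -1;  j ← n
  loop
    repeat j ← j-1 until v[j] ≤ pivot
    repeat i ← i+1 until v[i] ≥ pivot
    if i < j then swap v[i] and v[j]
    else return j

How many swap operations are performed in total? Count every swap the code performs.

2

pivot = v[0] = 9; i = -1, j = 6
j→5 (v[5]=6≤9), i→0 (v[0]=9≥9); i<j, swap → [6,12,5,14,11,9]
j→2 (v[2]=5≤9), i→1 (v[1]=12≥9); i<j, swap → [6,5,12,14,11,9]
j→1, i→2; i≥j, return j=1. v = [6,5,12,14,11,9]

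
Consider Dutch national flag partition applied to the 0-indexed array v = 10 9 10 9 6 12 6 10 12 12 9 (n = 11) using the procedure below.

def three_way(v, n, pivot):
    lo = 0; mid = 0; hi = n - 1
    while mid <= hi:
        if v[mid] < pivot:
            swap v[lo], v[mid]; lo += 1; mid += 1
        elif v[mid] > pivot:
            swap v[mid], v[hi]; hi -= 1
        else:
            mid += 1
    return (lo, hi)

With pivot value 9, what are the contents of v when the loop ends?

lo=0 mid=0 hi=10
10>9: swap(0,10), hi=9 ⇒ 9 9 10 9 6 12 6 10 12 12 10
9=9: mid=1
9=9: mid=2
10>9: swap(2,9), hi=8 ⇒ 9 9 12 9 6 12 6 10 12 10 10
12>9: swap(2,8), hi=7 ⇒ 9 9 12 9 6 12 6 10 12 10 10
12>9: swap(2,7), hi=6 ⇒ 9 9 10 9 6 12 6 12 12 10 10
10>9: swap(2,6), hi=5 ⇒ 9 9 6 9 6 12 10 12 12 10 10
6<9: swap(0,2), lo=1 mid=3 ⇒ 6 9 9 9 6 12 10 12 12 10 10
9=9: mid=4
6<9: swap(1,4), lo=2 mid=5 ⇒ 6 6 9 9 9 12 10 12 12 10 10
12>9: swap(5,5), hi=4 ⇒ 6 6 9 9 9 12 10 12 12 10 10
done. lo=2 hi=4; v=6 6 9 9 9 12 10 12 12 10 10

6 6 9 9 9 12 10 12 12 10 10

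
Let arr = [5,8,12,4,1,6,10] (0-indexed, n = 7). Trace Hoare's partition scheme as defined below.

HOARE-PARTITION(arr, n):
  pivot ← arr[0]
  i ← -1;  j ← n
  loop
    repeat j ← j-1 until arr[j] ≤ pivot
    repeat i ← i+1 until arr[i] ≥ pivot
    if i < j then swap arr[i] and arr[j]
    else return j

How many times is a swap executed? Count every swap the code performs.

pivot = arr[0] = 5; i = -1, j = 7
j→4 (arr[4]=1≤5), i→0 (arr[0]=5≥5); i<j, swap → [1,8,12,4,5,6,10]
j→3 (arr[3]=4≤5), i→1 (arr[1]=8≥5); i<j, swap → [1,4,12,8,5,6,10]
j→1, i→2; i≥j, return j=1. arr = [1,4,12,8,5,6,10]

2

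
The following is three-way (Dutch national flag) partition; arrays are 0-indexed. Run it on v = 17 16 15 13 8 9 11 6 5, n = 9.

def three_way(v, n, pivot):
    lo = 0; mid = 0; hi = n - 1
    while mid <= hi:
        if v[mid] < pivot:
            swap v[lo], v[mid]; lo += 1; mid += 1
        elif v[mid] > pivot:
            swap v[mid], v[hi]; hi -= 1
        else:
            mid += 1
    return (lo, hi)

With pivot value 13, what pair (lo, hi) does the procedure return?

pivot = 13; lo=0, mid=0, hi=8
v[mid]=17>13: swap v[0],v[8]; hi=7 → 5 16 15 13 8 9 11 6 17
v[mid]=5<13: swap v[0],v[0]; lo=1,mid=1 → 5 16 15 13 8 9 11 6 17
v[mid]=16>13: swap v[1],v[7]; hi=6 → 5 6 15 13 8 9 11 16 17
v[mid]=6<13: swap v[1],v[1]; lo=2,mid=2 → 5 6 15 13 8 9 11 16 17
v[mid]=15>13: swap v[2],v[6]; hi=5 → 5 6 11 13 8 9 15 16 17
v[mid]=11<13: swap v[2],v[2]; lo=3,mid=3 → 5 6 11 13 8 9 15 16 17
v[mid]=13=13: mid=4
v[mid]=8<13: swap v[3],v[4]; lo=4,mid=5 → 5 6 11 8 13 9 15 16 17
v[mid]=9<13: swap v[4],v[5]; lo=5,mid=6 → 5 6 11 8 9 13 15 16 17
end: lo=5, hi=5; v = 5 6 11 8 9 13 15 16 17

(5, 5)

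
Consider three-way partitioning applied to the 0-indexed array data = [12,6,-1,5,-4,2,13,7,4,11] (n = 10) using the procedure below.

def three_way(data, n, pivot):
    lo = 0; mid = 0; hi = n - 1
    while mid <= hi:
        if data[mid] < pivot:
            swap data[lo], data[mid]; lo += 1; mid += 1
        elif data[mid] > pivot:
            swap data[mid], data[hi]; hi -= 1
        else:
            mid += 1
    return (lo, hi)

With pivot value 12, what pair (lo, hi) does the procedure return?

pivot = 12; lo=0, mid=0, hi=9
data[mid]=12=12: mid=1
data[mid]=6<12: swap data[0],data[1]; lo=1,mid=2 → [6,12,-1,5,-4,2,13,7,4,11]
data[mid]=-1<12: swap data[1],data[2]; lo=2,mid=3 → [6,-1,12,5,-4,2,13,7,4,11]
data[mid]=5<12: swap data[2],data[3]; lo=3,mid=4 → [6,-1,5,12,-4,2,13,7,4,11]
data[mid]=-4<12: swap data[3],data[4]; lo=4,mid=5 → [6,-1,5,-4,12,2,13,7,4,11]
data[mid]=2<12: swap data[4],data[5]; lo=5,mid=6 → [6,-1,5,-4,2,12,13,7,4,11]
data[mid]=13>12: swap data[6],data[9]; hi=8 → [6,-1,5,-4,2,12,11,7,4,13]
data[mid]=11<12: swap data[5],data[6]; lo=6,mid=7 → [6,-1,5,-4,2,11,12,7,4,13]
data[mid]=7<12: swap data[6],data[7]; lo=7,mid=8 → [6,-1,5,-4,2,11,7,12,4,13]
data[mid]=4<12: swap data[7],data[8]; lo=8,mid=9 → [6,-1,5,-4,2,11,7,4,12,13]
end: lo=8, hi=8; data = [6,-1,5,-4,2,11,7,4,12,13]

(8, 8)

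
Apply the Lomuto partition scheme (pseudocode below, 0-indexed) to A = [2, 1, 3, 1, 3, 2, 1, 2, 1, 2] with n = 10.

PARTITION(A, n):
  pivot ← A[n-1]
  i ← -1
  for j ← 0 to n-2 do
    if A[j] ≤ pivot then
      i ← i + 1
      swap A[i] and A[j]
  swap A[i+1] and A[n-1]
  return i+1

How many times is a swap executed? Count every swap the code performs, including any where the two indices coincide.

8

pivot = A[9] = 2; i = -1
j=0: A[0]=2 ≤ 2 → i=0, swap A[0],A[0] (no change) → [2, 1, 3, 1, 3, 2, 1, 2, 1, 2]
j=1: A[1]=1 ≤ 2 → i=1, swap A[1],A[1] (no change) → [2, 1, 3, 1, 3, 2, 1, 2, 1, 2]
j=2: A[2]=3 > 2 → no swap
j=3: A[3]=1 ≤ 2 → i=2, swap A[2],A[3] → [2, 1, 1, 3, 3, 2, 1, 2, 1, 2]
j=4: A[4]=3 > 2 → no swap
j=5: A[5]=2 ≤ 2 → i=3, swap A[3],A[5] → [2, 1, 1, 2, 3, 3, 1, 2, 1, 2]
j=6: A[6]=1 ≤ 2 → i=4, swap A[4],A[6] → [2, 1, 1, 2, 1, 3, 3, 2, 1, 2]
j=7: A[7]=2 ≤ 2 → i=5, swap A[5],A[7] → [2, 1, 1, 2, 1, 2, 3, 3, 1, 2]
j=8: A[8]=1 ≤ 2 → i=6, swap A[6],A[8] → [2, 1, 1, 2, 1, 2, 1, 3, 3, 2]
final swap A[7],A[9] → [2, 1, 1, 2, 1, 2, 1, 2, 3, 3]; return 7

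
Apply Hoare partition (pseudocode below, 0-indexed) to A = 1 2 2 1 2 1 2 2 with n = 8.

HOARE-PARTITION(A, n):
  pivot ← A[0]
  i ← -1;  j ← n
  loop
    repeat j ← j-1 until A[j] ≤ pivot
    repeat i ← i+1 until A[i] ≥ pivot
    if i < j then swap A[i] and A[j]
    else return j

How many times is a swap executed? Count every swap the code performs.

2

pivot=1
j stops at 5 (1), i stops at 0 (1); swap ⇒ 1 2 2 1 2 1 2 2
j stops at 3 (1), i stops at 1 (2); swap ⇒ 1 1 2 2 2 1 2 2
j stops at 1, i stops at 2; i≥j ⇒ return 1. A=1 1 2 2 2 1 2 2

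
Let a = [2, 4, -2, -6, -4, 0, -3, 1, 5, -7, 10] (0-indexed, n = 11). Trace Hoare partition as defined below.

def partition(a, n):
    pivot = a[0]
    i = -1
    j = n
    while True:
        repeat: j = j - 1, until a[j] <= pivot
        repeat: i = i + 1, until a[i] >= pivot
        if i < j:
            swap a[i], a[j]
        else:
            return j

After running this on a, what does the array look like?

[-7, 1, -2, -6, -4, 0, -3, 4, 5, 2, 10]

pivot = a[0] = 2; i = -1, j = 11
j→9 (a[9]=-7≤2), i→0 (a[0]=2≥2); i<j, swap → [-7, 4, -2, -6, -4, 0, -3, 1, 5, 2, 10]
j→7 (a[7]=1≤2), i→1 (a[1]=4≥2); i<j, swap → [-7, 1, -2, -6, -4, 0, -3, 4, 5, 2, 10]
j→6, i→7; i≥j, return j=6. a = [-7, 1, -2, -6, -4, 0, -3, 4, 5, 2, 10]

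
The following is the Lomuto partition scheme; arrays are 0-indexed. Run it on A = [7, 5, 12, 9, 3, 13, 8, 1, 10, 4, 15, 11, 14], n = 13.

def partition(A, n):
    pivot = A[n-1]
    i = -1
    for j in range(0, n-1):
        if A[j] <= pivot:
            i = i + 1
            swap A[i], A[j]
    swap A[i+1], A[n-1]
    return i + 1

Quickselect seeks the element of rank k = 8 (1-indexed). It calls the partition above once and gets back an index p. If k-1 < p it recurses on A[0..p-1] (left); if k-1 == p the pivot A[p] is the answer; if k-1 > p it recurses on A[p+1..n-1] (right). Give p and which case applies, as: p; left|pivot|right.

11; left

pivot = A[12] = 14; i = -1
j=0: A[0]=7 ≤ 14 → i=0, swap A[0],A[0] (no change) → [7, 5, 12, 9, 3, 13, 8, 1, 10, 4, 15, 11, 14]
j=1: A[1]=5 ≤ 14 → i=1, swap A[1],A[1] (no change) → [7, 5, 12, 9, 3, 13, 8, 1, 10, 4, 15, 11, 14]
j=2: A[2]=12 ≤ 14 → i=2, swap A[2],A[2] (no change) → [7, 5, 12, 9, 3, 13, 8, 1, 10, 4, 15, 11, 14]
j=3: A[3]=9 ≤ 14 → i=3, swap A[3],A[3] (no change) → [7, 5, 12, 9, 3, 13, 8, 1, 10, 4, 15, 11, 14]
j=4: A[4]=3 ≤ 14 → i=4, swap A[4],A[4] (no change) → [7, 5, 12, 9, 3, 13, 8, 1, 10, 4, 15, 11, 14]
j=5: A[5]=13 ≤ 14 → i=5, swap A[5],A[5] (no change) → [7, 5, 12, 9, 3, 13, 8, 1, 10, 4, 15, 11, 14]
j=6: A[6]=8 ≤ 14 → i=6, swap A[6],A[6] (no change) → [7, 5, 12, 9, 3, 13, 8, 1, 10, 4, 15, 11, 14]
j=7: A[7]=1 ≤ 14 → i=7, swap A[7],A[7] (no change) → [7, 5, 12, 9, 3, 13, 8, 1, 10, 4, 15, 11, 14]
j=8: A[8]=10 ≤ 14 → i=8, swap A[8],A[8] (no change) → [7, 5, 12, 9, 3, 13, 8, 1, 10, 4, 15, 11, 14]
j=9: A[9]=4 ≤ 14 → i=9, swap A[9],A[9] (no change) → [7, 5, 12, 9, 3, 13, 8, 1, 10, 4, 15, 11, 14]
j=10: A[10]=15 > 14 → no swap
j=11: A[11]=11 ≤ 14 → i=10, swap A[10],A[11] → [7, 5, 12, 9, 3, 13, 8, 1, 10, 4, 11, 15, 14]
final swap A[11],A[12] → [7, 5, 12, 9, 3, 13, 8, 1, 10, 4, 11, 14, 15]; return 11
p = 11; k-1 = 7 < 11 ⇒ left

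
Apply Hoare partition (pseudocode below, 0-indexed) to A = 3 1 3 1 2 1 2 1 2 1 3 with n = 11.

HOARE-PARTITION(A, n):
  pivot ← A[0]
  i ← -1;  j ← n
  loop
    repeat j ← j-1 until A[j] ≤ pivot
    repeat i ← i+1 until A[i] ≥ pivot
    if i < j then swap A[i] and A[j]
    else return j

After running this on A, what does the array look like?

pivot = A[0] = 3; i = -1, j = 11
j→10 (A[10]=3≤3), i→0 (A[0]=3≥3); i<j, swap → 3 1 3 1 2 1 2 1 2 1 3
j→9 (A[9]=1≤3), i→2 (A[2]=3≥3); i<j, swap → 3 1 1 1 2 1 2 1 2 3 3
j→8, i→9; i≥j, return j=8. A = 3 1 1 1 2 1 2 1 2 3 3

3 1 1 1 2 1 2 1 2 3 3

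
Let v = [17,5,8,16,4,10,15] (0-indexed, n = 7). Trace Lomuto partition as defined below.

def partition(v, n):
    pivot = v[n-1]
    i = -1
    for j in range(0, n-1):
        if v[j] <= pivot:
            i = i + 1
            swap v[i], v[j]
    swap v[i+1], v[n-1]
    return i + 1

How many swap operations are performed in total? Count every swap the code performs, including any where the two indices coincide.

5

pivot=15, i=-1
j=0: 17>15, skip
j=1: 5≤15, i=0, swap(0,1) ⇒ [5,17,8,16,4,10,15]
j=2: 8≤15, i=1, swap(1,2) ⇒ [5,8,17,16,4,10,15]
j=3: 16>15, skip
j=4: 4≤15, i=2, swap(2,4) ⇒ [5,8,4,16,17,10,15]
j=5: 10≤15, i=3, swap(3,5) ⇒ [5,8,4,10,17,16,15]
swap(4,6) ⇒ [5,8,4,10,15,16,17]; return 4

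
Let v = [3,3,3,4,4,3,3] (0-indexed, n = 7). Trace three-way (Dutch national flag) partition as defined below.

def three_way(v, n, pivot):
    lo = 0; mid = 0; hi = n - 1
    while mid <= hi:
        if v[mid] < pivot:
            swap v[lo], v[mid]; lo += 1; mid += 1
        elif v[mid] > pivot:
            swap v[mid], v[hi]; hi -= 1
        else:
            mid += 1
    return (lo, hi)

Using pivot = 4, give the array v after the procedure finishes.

pivot = 4; lo=0, mid=0, hi=6
v[mid]=3<4: swap v[0],v[0]; lo=1,mid=1 → [3,3,3,4,4,3,3]
v[mid]=3<4: swap v[1],v[1]; lo=2,mid=2 → [3,3,3,4,4,3,3]
v[mid]=3<4: swap v[2],v[2]; lo=3,mid=3 → [3,3,3,4,4,3,3]
v[mid]=4=4: mid=4
v[mid]=4=4: mid=5
v[mid]=3<4: swap v[3],v[5]; lo=4,mid=6 → [3,3,3,3,4,4,3]
v[mid]=3<4: swap v[4],v[6]; lo=5,mid=7 → [3,3,3,3,3,4,4]
end: lo=5, hi=6; v = [3,3,3,3,3,4,4]

[3,3,3,3,3,4,4]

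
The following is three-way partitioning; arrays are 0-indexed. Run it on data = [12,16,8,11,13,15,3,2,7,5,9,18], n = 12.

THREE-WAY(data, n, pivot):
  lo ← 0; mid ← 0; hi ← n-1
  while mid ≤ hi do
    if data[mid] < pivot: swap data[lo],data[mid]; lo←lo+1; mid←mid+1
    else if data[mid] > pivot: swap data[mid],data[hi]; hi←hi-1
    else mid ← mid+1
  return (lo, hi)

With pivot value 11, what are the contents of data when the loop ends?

pivot = 11; lo=0, mid=0, hi=11
data[mid]=12>11: swap data[0],data[11]; hi=10 → [18,16,8,11,13,15,3,2,7,5,9,12]
data[mid]=18>11: swap data[0],data[10]; hi=9 → [9,16,8,11,13,15,3,2,7,5,18,12]
data[mid]=9<11: swap data[0],data[0]; lo=1,mid=1 → [9,16,8,11,13,15,3,2,7,5,18,12]
data[mid]=16>11: swap data[1],data[9]; hi=8 → [9,5,8,11,13,15,3,2,7,16,18,12]
data[mid]=5<11: swap data[1],data[1]; lo=2,mid=2 → [9,5,8,11,13,15,3,2,7,16,18,12]
data[mid]=8<11: swap data[2],data[2]; lo=3,mid=3 → [9,5,8,11,13,15,3,2,7,16,18,12]
data[mid]=11=11: mid=4
data[mid]=13>11: swap data[4],data[8]; hi=7 → [9,5,8,11,7,15,3,2,13,16,18,12]
data[mid]=7<11: swap data[3],data[4]; lo=4,mid=5 → [9,5,8,7,11,15,3,2,13,16,18,12]
data[mid]=15>11: swap data[5],data[7]; hi=6 → [9,5,8,7,11,2,3,15,13,16,18,12]
data[mid]=2<11: swap data[4],data[5]; lo=5,mid=6 → [9,5,8,7,2,11,3,15,13,16,18,12]
data[mid]=3<11: swap data[5],data[6]; lo=6,mid=7 → [9,5,8,7,2,3,11,15,13,16,18,12]
end: lo=6, hi=6; data = [9,5,8,7,2,3,11,15,13,16,18,12]

[9,5,8,7,2,3,11,15,13,16,18,12]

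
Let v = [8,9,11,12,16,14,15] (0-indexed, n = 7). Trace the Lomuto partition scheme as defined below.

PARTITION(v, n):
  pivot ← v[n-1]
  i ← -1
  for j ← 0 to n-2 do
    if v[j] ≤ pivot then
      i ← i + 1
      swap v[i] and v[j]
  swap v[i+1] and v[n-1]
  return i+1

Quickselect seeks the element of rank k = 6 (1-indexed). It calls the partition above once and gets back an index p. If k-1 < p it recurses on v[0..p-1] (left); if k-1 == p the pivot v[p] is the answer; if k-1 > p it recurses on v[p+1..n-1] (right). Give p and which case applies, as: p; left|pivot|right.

5; pivot

pivot = v[6] = 15; i = -1
j=0: v[0]=8 ≤ 15 → i=0, swap v[0],v[0] (no change) → [8,9,11,12,16,14,15]
j=1: v[1]=9 ≤ 15 → i=1, swap v[1],v[1] (no change) → [8,9,11,12,16,14,15]
j=2: v[2]=11 ≤ 15 → i=2, swap v[2],v[2] (no change) → [8,9,11,12,16,14,15]
j=3: v[3]=12 ≤ 15 → i=3, swap v[3],v[3] (no change) → [8,9,11,12,16,14,15]
j=4: v[4]=16 > 15 → no swap
j=5: v[5]=14 ≤ 15 → i=4, swap v[4],v[5] → [8,9,11,12,14,16,15]
final swap v[5],v[6] → [8,9,11,12,14,15,16]; return 5
p = 5; k-1 = 5 == 5 ⇒ pivot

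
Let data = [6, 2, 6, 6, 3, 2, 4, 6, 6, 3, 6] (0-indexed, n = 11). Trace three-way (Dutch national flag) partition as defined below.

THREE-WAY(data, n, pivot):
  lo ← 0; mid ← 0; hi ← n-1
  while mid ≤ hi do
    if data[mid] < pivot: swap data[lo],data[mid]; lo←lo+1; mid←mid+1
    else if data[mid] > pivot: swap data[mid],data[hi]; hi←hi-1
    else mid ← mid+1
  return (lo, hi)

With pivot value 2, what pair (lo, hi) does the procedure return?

(0, 1)

pivot = 2; lo=0, mid=0, hi=10
data[mid]=6>2: swap data[0],data[10]; hi=9 → [6, 2, 6, 6, 3, 2, 4, 6, 6, 3, 6]
data[mid]=6>2: swap data[0],data[9]; hi=8 → [3, 2, 6, 6, 3, 2, 4, 6, 6, 6, 6]
data[mid]=3>2: swap data[0],data[8]; hi=7 → [6, 2, 6, 6, 3, 2, 4, 6, 3, 6, 6]
data[mid]=6>2: swap data[0],data[7]; hi=6 → [6, 2, 6, 6, 3, 2, 4, 6, 3, 6, 6]
data[mid]=6>2: swap data[0],data[6]; hi=5 → [4, 2, 6, 6, 3, 2, 6, 6, 3, 6, 6]
data[mid]=4>2: swap data[0],data[5]; hi=4 → [2, 2, 6, 6, 3, 4, 6, 6, 3, 6, 6]
data[mid]=2=2: mid=1
data[mid]=2=2: mid=2
data[mid]=6>2: swap data[2],data[4]; hi=3 → [2, 2, 3, 6, 6, 4, 6, 6, 3, 6, 6]
data[mid]=3>2: swap data[2],data[3]; hi=2 → [2, 2, 6, 3, 6, 4, 6, 6, 3, 6, 6]
data[mid]=6>2: swap data[2],data[2]; hi=1 → [2, 2, 6, 3, 6, 4, 6, 6, 3, 6, 6]
end: lo=0, hi=1; data = [2, 2, 6, 3, 6, 4, 6, 6, 3, 6, 6]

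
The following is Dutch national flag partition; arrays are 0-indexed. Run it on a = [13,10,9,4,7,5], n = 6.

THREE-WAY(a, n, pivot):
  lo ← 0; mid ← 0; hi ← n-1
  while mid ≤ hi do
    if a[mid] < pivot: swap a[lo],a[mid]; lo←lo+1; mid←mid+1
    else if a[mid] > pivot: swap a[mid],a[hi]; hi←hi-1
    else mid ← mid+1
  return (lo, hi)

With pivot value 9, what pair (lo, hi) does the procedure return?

(3, 3)

lo=0 mid=0 hi=5
13>9: swap(0,5), hi=4 ⇒ [5,10,9,4,7,13]
5<9: swap(0,0), lo=1 mid=1 ⇒ [5,10,9,4,7,13]
10>9: swap(1,4), hi=3 ⇒ [5,7,9,4,10,13]
7<9: swap(1,1), lo=2 mid=2 ⇒ [5,7,9,4,10,13]
9=9: mid=3
4<9: swap(2,3), lo=3 mid=4 ⇒ [5,7,4,9,10,13]
done. lo=3 hi=3; a=[5,7,4,9,10,13]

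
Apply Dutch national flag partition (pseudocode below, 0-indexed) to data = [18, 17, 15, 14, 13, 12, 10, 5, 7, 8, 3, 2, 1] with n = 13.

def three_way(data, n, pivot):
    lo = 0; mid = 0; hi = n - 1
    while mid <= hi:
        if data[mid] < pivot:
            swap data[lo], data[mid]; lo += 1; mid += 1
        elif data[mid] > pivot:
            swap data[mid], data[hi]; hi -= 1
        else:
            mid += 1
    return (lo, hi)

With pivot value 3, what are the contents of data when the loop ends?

[1, 2, 3, 13, 12, 10, 5, 7, 8, 14, 15, 17, 18]

pivot = 3; lo=0, mid=0, hi=12
data[mid]=18>3: swap data[0],data[12]; hi=11 → [1, 17, 15, 14, 13, 12, 10, 5, 7, 8, 3, 2, 18]
data[mid]=1<3: swap data[0],data[0]; lo=1,mid=1 → [1, 17, 15, 14, 13, 12, 10, 5, 7, 8, 3, 2, 18]
data[mid]=17>3: swap data[1],data[11]; hi=10 → [1, 2, 15, 14, 13, 12, 10, 5, 7, 8, 3, 17, 18]
data[mid]=2<3: swap data[1],data[1]; lo=2,mid=2 → [1, 2, 15, 14, 13, 12, 10, 5, 7, 8, 3, 17, 18]
data[mid]=15>3: swap data[2],data[10]; hi=9 → [1, 2, 3, 14, 13, 12, 10, 5, 7, 8, 15, 17, 18]
data[mid]=3=3: mid=3
data[mid]=14>3: swap data[3],data[9]; hi=8 → [1, 2, 3, 8, 13, 12, 10, 5, 7, 14, 15, 17, 18]
data[mid]=8>3: swap data[3],data[8]; hi=7 → [1, 2, 3, 7, 13, 12, 10, 5, 8, 14, 15, 17, 18]
data[mid]=7>3: swap data[3],data[7]; hi=6 → [1, 2, 3, 5, 13, 12, 10, 7, 8, 14, 15, 17, 18]
data[mid]=5>3: swap data[3],data[6]; hi=5 → [1, 2, 3, 10, 13, 12, 5, 7, 8, 14, 15, 17, 18]
data[mid]=10>3: swap data[3],data[5]; hi=4 → [1, 2, 3, 12, 13, 10, 5, 7, 8, 14, 15, 17, 18]
data[mid]=12>3: swap data[3],data[4]; hi=3 → [1, 2, 3, 13, 12, 10, 5, 7, 8, 14, 15, 17, 18]
data[mid]=13>3: swap data[3],data[3]; hi=2 → [1, 2, 3, 13, 12, 10, 5, 7, 8, 14, 15, 17, 18]
end: lo=2, hi=2; data = [1, 2, 3, 13, 12, 10, 5, 7, 8, 14, 15, 17, 18]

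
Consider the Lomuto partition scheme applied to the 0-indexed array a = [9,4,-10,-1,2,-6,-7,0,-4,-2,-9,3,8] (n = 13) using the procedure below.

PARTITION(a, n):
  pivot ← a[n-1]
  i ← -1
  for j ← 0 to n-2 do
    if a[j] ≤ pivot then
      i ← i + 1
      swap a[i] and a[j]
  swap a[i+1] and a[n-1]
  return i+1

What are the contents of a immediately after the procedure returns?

pivot=8, i=-1
j=0: 9>8, skip
j=1: 4≤8, i=0, swap(0,1) ⇒ [4,9,-10,-1,2,-6,-7,0,-4,-2,-9,3,8]
j=2: -10≤8, i=1, swap(1,2) ⇒ [4,-10,9,-1,2,-6,-7,0,-4,-2,-9,3,8]
j=3: -1≤8, i=2, swap(2,3) ⇒ [4,-10,-1,9,2,-6,-7,0,-4,-2,-9,3,8]
j=4: 2≤8, i=3, swap(3,4) ⇒ [4,-10,-1,2,9,-6,-7,0,-4,-2,-9,3,8]
j=5: -6≤8, i=4, swap(4,5) ⇒ [4,-10,-1,2,-6,9,-7,0,-4,-2,-9,3,8]
j=6: -7≤8, i=5, swap(5,6) ⇒ [4,-10,-1,2,-6,-7,9,0,-4,-2,-9,3,8]
j=7: 0≤8, i=6, swap(6,7) ⇒ [4,-10,-1,2,-6,-7,0,9,-4,-2,-9,3,8]
j=8: -4≤8, i=7, swap(7,8) ⇒ [4,-10,-1,2,-6,-7,0,-4,9,-2,-9,3,8]
j=9: -2≤8, i=8, swap(8,9) ⇒ [4,-10,-1,2,-6,-7,0,-4,-2,9,-9,3,8]
j=10: -9≤8, i=9, swap(9,10) ⇒ [4,-10,-1,2,-6,-7,0,-4,-2,-9,9,3,8]
j=11: 3≤8, i=10, swap(10,11) ⇒ [4,-10,-1,2,-6,-7,0,-4,-2,-9,3,9,8]
swap(11,12) ⇒ [4,-10,-1,2,-6,-7,0,-4,-2,-9,3,8,9]; return 11

[4,-10,-1,2,-6,-7,0,-4,-2,-9,3,8,9]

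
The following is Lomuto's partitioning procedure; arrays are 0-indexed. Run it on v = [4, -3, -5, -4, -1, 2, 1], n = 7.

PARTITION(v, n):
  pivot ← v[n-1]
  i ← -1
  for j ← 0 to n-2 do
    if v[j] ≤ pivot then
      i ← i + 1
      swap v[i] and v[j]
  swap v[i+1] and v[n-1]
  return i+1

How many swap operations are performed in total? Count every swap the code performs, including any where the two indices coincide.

pivot = v[6] = 1; i = -1
j=0: v[0]=4 > 1 → no swap
j=1: v[1]=-3 ≤ 1 → i=0, swap v[0],v[1] → [-3, 4, -5, -4, -1, 2, 1]
j=2: v[2]=-5 ≤ 1 → i=1, swap v[1],v[2] → [-3, -5, 4, -4, -1, 2, 1]
j=3: v[3]=-4 ≤ 1 → i=2, swap v[2],v[3] → [-3, -5, -4, 4, -1, 2, 1]
j=4: v[4]=-1 ≤ 1 → i=3, swap v[3],v[4] → [-3, -5, -4, -1, 4, 2, 1]
j=5: v[5]=2 > 1 → no swap
final swap v[4],v[6] → [-3, -5, -4, -1, 1, 2, 4]; return 4

5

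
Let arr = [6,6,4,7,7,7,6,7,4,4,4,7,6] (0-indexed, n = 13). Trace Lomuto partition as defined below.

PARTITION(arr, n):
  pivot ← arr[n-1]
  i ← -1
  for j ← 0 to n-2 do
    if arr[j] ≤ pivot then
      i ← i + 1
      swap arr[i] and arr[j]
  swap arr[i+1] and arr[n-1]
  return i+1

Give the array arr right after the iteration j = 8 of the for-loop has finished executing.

[6,6,4,6,4,7,7,7,7,4,4,7,6]

pivot=6, i=-1
j=0: 6≤6, i=0, swap(0,0) ⇒ [6,6,4,7,7,7,6,7,4,4,4,7,6]
j=1: 6≤6, i=1, swap(1,1) ⇒ [6,6,4,7,7,7,6,7,4,4,4,7,6]
j=2: 4≤6, i=2, swap(2,2) ⇒ [6,6,4,7,7,7,6,7,4,4,4,7,6]
j=3: 7>6, skip
j=4: 7>6, skip
j=5: 7>6, skip
j=6: 6≤6, i=3, swap(3,6) ⇒ [6,6,4,6,7,7,7,7,4,4,4,7,6]
j=7: 7>6, skip
j=8: 4≤6, i=4, swap(4,8) ⇒ [6,6,4,6,4,7,7,7,7,4,4,7,6]
(after j=8) arr = [6,6,4,6,4,7,7,7,7,4,4,7,6]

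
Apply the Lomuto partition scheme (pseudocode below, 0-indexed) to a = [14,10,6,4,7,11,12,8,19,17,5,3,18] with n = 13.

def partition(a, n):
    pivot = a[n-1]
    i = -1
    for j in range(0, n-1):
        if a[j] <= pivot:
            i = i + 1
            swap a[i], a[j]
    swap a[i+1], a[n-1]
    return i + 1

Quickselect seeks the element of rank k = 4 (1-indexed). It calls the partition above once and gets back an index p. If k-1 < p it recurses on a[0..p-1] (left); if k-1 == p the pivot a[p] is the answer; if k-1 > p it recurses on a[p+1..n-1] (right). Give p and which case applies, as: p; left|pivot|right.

pivot = a[12] = 18; i = -1
j=0: a[0]=14 ≤ 18 → i=0, swap a[0],a[0] (no change) → [14,10,6,4,7,11,12,8,19,17,5,3,18]
j=1: a[1]=10 ≤ 18 → i=1, swap a[1],a[1] (no change) → [14,10,6,4,7,11,12,8,19,17,5,3,18]
j=2: a[2]=6 ≤ 18 → i=2, swap a[2],a[2] (no change) → [14,10,6,4,7,11,12,8,19,17,5,3,18]
j=3: a[3]=4 ≤ 18 → i=3, swap a[3],a[3] (no change) → [14,10,6,4,7,11,12,8,19,17,5,3,18]
j=4: a[4]=7 ≤ 18 → i=4, swap a[4],a[4] (no change) → [14,10,6,4,7,11,12,8,19,17,5,3,18]
j=5: a[5]=11 ≤ 18 → i=5, swap a[5],a[5] (no change) → [14,10,6,4,7,11,12,8,19,17,5,3,18]
j=6: a[6]=12 ≤ 18 → i=6, swap a[6],a[6] (no change) → [14,10,6,4,7,11,12,8,19,17,5,3,18]
j=7: a[7]=8 ≤ 18 → i=7, swap a[7],a[7] (no change) → [14,10,6,4,7,11,12,8,19,17,5,3,18]
j=8: a[8]=19 > 18 → no swap
j=9: a[9]=17 ≤ 18 → i=8, swap a[8],a[9] → [14,10,6,4,7,11,12,8,17,19,5,3,18]
j=10: a[10]=5 ≤ 18 → i=9, swap a[9],a[10] → [14,10,6,4,7,11,12,8,17,5,19,3,18]
j=11: a[11]=3 ≤ 18 → i=10, swap a[10],a[11] → [14,10,6,4,7,11,12,8,17,5,3,19,18]
final swap a[11],a[12] → [14,10,6,4,7,11,12,8,17,5,3,18,19]; return 11
p = 11; k-1 = 3 < 11 ⇒ left

11; left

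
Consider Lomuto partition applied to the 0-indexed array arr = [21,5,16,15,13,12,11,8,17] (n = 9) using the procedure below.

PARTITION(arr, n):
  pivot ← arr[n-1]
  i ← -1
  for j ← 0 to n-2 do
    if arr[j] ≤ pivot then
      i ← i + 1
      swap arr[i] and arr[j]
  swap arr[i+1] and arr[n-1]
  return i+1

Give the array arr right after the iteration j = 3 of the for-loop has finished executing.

[5,16,15,21,13,12,11,8,17]

pivot = arr[8] = 17; i = -1
j=0: arr[0]=21 > 17 → no swap
j=1: arr[1]=5 ≤ 17 → i=0, swap arr[0],arr[1] → [5,21,16,15,13,12,11,8,17]
j=2: arr[2]=16 ≤ 17 → i=1, swap arr[1],arr[2] → [5,16,21,15,13,12,11,8,17]
j=3: arr[3]=15 ≤ 17 → i=2, swap arr[2],arr[3] → [5,16,15,21,13,12,11,8,17]
(after j=3) arr = [5,16,15,21,13,12,11,8,17]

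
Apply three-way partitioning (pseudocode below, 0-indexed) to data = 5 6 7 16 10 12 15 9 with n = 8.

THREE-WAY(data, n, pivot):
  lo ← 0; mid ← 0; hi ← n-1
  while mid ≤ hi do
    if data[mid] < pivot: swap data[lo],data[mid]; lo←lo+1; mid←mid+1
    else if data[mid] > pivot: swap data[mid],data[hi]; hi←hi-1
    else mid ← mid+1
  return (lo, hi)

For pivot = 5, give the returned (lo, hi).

pivot = 5; lo=0, mid=0, hi=7
data[mid]=5=5: mid=1
data[mid]=6>5: swap data[1],data[7]; hi=6 → 5 9 7 16 10 12 15 6
data[mid]=9>5: swap data[1],data[6]; hi=5 → 5 15 7 16 10 12 9 6
data[mid]=15>5: swap data[1],data[5]; hi=4 → 5 12 7 16 10 15 9 6
data[mid]=12>5: swap data[1],data[4]; hi=3 → 5 10 7 16 12 15 9 6
data[mid]=10>5: swap data[1],data[3]; hi=2 → 5 16 7 10 12 15 9 6
data[mid]=16>5: swap data[1],data[2]; hi=1 → 5 7 16 10 12 15 9 6
data[mid]=7>5: swap data[1],data[1]; hi=0 → 5 7 16 10 12 15 9 6
end: lo=0, hi=0; data = 5 7 16 10 12 15 9 6

(0, 0)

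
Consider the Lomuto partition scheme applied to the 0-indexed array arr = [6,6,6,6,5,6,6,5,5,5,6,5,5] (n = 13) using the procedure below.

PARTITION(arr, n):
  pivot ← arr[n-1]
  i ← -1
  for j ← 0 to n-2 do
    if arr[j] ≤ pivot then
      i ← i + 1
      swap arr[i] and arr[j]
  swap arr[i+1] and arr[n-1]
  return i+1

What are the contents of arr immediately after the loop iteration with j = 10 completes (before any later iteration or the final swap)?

pivot=5, i=-1
j=0: 6>5, skip
j=1: 6>5, skip
j=2: 6>5, skip
j=3: 6>5, skip
j=4: 5≤5, i=0, swap(0,4) ⇒ [5,6,6,6,6,6,6,5,5,5,6,5,5]
j=5: 6>5, skip
j=6: 6>5, skip
j=7: 5≤5, i=1, swap(1,7) ⇒ [5,5,6,6,6,6,6,6,5,5,6,5,5]
j=8: 5≤5, i=2, swap(2,8) ⇒ [5,5,5,6,6,6,6,6,6,5,6,5,5]
j=9: 5≤5, i=3, swap(3,9) ⇒ [5,5,5,5,6,6,6,6,6,6,6,5,5]
j=10: 6>5, skip
(after j=10) arr = [5,5,5,5,6,6,6,6,6,6,6,5,5]

[5,5,5,5,6,6,6,6,6,6,6,5,5]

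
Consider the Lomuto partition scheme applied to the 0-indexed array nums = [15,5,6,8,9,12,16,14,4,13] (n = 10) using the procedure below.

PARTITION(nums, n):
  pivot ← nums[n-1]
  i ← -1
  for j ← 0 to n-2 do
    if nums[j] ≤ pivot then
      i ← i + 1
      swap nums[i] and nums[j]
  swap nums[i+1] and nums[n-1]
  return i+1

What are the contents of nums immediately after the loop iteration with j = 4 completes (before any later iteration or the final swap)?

pivot = nums[9] = 13; i = -1
j=0: nums[0]=15 > 13 → no swap
j=1: nums[1]=5 ≤ 13 → i=0, swap nums[0],nums[1] → [5,15,6,8,9,12,16,14,4,13]
j=2: nums[2]=6 ≤ 13 → i=1, swap nums[1],nums[2] → [5,6,15,8,9,12,16,14,4,13]
j=3: nums[3]=8 ≤ 13 → i=2, swap nums[2],nums[3] → [5,6,8,15,9,12,16,14,4,13]
j=4: nums[4]=9 ≤ 13 → i=3, swap nums[3],nums[4] → [5,6,8,9,15,12,16,14,4,13]
(after j=4) nums = [5,6,8,9,15,12,16,14,4,13]

[5,6,8,9,15,12,16,14,4,13]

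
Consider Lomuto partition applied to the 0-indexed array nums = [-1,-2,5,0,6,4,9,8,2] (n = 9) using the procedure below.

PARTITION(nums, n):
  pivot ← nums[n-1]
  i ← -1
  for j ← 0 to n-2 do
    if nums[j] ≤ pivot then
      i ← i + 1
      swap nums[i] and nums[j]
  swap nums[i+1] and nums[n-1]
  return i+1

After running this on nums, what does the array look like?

pivot=2, i=-1
j=0: -1≤2, i=0, swap(0,0) ⇒ [-1,-2,5,0,6,4,9,8,2]
j=1: -2≤2, i=1, swap(1,1) ⇒ [-1,-2,5,0,6,4,9,8,2]
j=2: 5>2, skip
j=3: 0≤2, i=2, swap(2,3) ⇒ [-1,-2,0,5,6,4,9,8,2]
j=4: 6>2, skip
j=5: 4>2, skip
j=6: 9>2, skip
j=7: 8>2, skip
swap(3,8) ⇒ [-1,-2,0,2,6,4,9,8,5]; return 3

[-1,-2,0,2,6,4,9,8,5]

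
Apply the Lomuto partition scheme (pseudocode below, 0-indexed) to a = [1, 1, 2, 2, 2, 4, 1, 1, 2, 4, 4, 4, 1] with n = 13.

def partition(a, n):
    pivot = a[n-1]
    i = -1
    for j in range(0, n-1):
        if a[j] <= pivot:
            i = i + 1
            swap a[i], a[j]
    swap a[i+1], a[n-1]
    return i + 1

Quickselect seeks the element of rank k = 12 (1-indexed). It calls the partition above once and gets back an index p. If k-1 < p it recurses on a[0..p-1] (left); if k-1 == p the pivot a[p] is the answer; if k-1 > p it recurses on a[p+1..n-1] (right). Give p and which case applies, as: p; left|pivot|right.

pivot = a[12] = 1; i = -1
j=0: a[0]=1 ≤ 1 → i=0, swap a[0],a[0] (no change) → [1, 1, 2, 2, 2, 4, 1, 1, 2, 4, 4, 4, 1]
j=1: a[1]=1 ≤ 1 → i=1, swap a[1],a[1] (no change) → [1, 1, 2, 2, 2, 4, 1, 1, 2, 4, 4, 4, 1]
j=2: a[2]=2 > 1 → no swap
j=3: a[3]=2 > 1 → no swap
j=4: a[4]=2 > 1 → no swap
j=5: a[5]=4 > 1 → no swap
j=6: a[6]=1 ≤ 1 → i=2, swap a[2],a[6] → [1, 1, 1, 2, 2, 4, 2, 1, 2, 4, 4, 4, 1]
j=7: a[7]=1 ≤ 1 → i=3, swap a[3],a[7] → [1, 1, 1, 1, 2, 4, 2, 2, 2, 4, 4, 4, 1]
j=8: a[8]=2 > 1 → no swap
j=9: a[9]=4 > 1 → no swap
j=10: a[10]=4 > 1 → no swap
j=11: a[11]=4 > 1 → no swap
final swap a[4],a[12] → [1, 1, 1, 1, 1, 4, 2, 2, 2, 4, 4, 4, 2]; return 4
p = 4; k-1 = 11 > 4 ⇒ right

4; right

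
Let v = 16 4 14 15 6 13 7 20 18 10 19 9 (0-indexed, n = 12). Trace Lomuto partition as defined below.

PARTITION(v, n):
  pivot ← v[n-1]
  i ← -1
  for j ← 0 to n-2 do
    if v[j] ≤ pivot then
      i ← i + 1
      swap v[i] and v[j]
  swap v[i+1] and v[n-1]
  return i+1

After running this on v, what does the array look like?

pivot = v[11] = 9; i = -1
j=0: v[0]=16 > 9 → no swap
j=1: v[1]=4 ≤ 9 → i=0, swap v[0],v[1] → 4 16 14 15 6 13 7 20 18 10 19 9
j=2: v[2]=14 > 9 → no swap
j=3: v[3]=15 > 9 → no swap
j=4: v[4]=6 ≤ 9 → i=1, swap v[1],v[4] → 4 6 14 15 16 13 7 20 18 10 19 9
j=5: v[5]=13 > 9 → no swap
j=6: v[6]=7 ≤ 9 → i=2, swap v[2],v[6] → 4 6 7 15 16 13 14 20 18 10 19 9
j=7: v[7]=20 > 9 → no swap
j=8: v[8]=18 > 9 → no swap
j=9: v[9]=10 > 9 → no swap
j=10: v[10]=19 > 9 → no swap
final swap v[3],v[11] → 4 6 7 9 16 13 14 20 18 10 19 15; return 3

4 6 7 9 16 13 14 20 18 10 19 15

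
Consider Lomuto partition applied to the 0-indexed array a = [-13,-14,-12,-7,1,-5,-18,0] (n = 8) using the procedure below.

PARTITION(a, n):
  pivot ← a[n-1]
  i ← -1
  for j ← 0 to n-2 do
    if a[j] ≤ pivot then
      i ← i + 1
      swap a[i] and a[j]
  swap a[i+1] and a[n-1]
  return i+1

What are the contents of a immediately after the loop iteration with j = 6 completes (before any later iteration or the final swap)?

[-13,-14,-12,-7,-5,-18,1,0]

pivot=0, i=-1
j=0: -13≤0, i=0, swap(0,0) ⇒ [-13,-14,-12,-7,1,-5,-18,0]
j=1: -14≤0, i=1, swap(1,1) ⇒ [-13,-14,-12,-7,1,-5,-18,0]
j=2: -12≤0, i=2, swap(2,2) ⇒ [-13,-14,-12,-7,1,-5,-18,0]
j=3: -7≤0, i=3, swap(3,3) ⇒ [-13,-14,-12,-7,1,-5,-18,0]
j=4: 1>0, skip
j=5: -5≤0, i=4, swap(4,5) ⇒ [-13,-14,-12,-7,-5,1,-18,0]
j=6: -18≤0, i=5, swap(5,6) ⇒ [-13,-14,-12,-7,-5,-18,1,0]
(after j=6) a = [-13,-14,-12,-7,-5,-18,1,0]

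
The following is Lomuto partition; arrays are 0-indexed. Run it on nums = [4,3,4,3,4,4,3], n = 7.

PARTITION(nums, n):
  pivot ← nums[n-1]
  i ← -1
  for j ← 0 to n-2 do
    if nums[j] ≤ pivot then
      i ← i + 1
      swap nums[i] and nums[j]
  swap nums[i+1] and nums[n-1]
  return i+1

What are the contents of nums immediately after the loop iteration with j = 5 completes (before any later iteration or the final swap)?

pivot=3, i=-1
j=0: 4>3, skip
j=1: 3≤3, i=0, swap(0,1) ⇒ [3,4,4,3,4,4,3]
j=2: 4>3, skip
j=3: 3≤3, i=1, swap(1,3) ⇒ [3,3,4,4,4,4,3]
j=4: 4>3, skip
j=5: 4>3, skip
(after j=5) nums = [3,3,4,4,4,4,3]

[3,3,4,4,4,4,3]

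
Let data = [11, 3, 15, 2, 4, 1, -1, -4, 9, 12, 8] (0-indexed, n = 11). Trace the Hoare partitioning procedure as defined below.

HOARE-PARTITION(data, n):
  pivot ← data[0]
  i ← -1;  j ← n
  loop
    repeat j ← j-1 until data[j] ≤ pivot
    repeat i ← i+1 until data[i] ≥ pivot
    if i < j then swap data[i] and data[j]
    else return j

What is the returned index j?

7

pivot = data[0] = 11; i = -1, j = 11
j→10 (data[10]=8≤11), i→0 (data[0]=11≥11); i<j, swap → [8, 3, 15, 2, 4, 1, -1, -4, 9, 12, 11]
j→8 (data[8]=9≤11), i→2 (data[2]=15≥11); i<j, swap → [8, 3, 9, 2, 4, 1, -1, -4, 15, 12, 11]
j→7, i→8; i≥j, return j=7. data = [8, 3, 9, 2, 4, 1, -1, -4, 15, 12, 11]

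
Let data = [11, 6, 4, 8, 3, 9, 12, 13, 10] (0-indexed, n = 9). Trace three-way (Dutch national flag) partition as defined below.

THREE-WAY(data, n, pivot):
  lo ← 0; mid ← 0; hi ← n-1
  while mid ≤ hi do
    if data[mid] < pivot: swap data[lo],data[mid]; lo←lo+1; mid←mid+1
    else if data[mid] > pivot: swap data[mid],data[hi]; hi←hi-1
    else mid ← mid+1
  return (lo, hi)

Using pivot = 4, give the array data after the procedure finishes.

lo=0 mid=0 hi=8
11>4: swap(0,8), hi=7 ⇒ [10, 6, 4, 8, 3, 9, 12, 13, 11]
10>4: swap(0,7), hi=6 ⇒ [13, 6, 4, 8, 3, 9, 12, 10, 11]
13>4: swap(0,6), hi=5 ⇒ [12, 6, 4, 8, 3, 9, 13, 10, 11]
12>4: swap(0,5), hi=4 ⇒ [9, 6, 4, 8, 3, 12, 13, 10, 11]
9>4: swap(0,4), hi=3 ⇒ [3, 6, 4, 8, 9, 12, 13, 10, 11]
3<4: swap(0,0), lo=1 mid=1 ⇒ [3, 6, 4, 8, 9, 12, 13, 10, 11]
6>4: swap(1,3), hi=2 ⇒ [3, 8, 4, 6, 9, 12, 13, 10, 11]
8>4: swap(1,2), hi=1 ⇒ [3, 4, 8, 6, 9, 12, 13, 10, 11]
4=4: mid=2
done. lo=1 hi=1; data=[3, 4, 8, 6, 9, 12, 13, 10, 11]

[3, 4, 8, 6, 9, 12, 13, 10, 11]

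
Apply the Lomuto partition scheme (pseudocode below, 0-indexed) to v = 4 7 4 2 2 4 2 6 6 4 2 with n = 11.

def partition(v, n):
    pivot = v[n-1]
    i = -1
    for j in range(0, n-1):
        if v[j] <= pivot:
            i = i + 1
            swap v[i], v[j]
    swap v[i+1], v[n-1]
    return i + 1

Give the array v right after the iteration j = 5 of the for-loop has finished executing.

pivot = v[10] = 2; i = -1
j=0: v[0]=4 > 2 → no swap
j=1: v[1]=7 > 2 → no swap
j=2: v[2]=4 > 2 → no swap
j=3: v[3]=2 ≤ 2 → i=0, swap v[0],v[3] → 2 7 4 4 2 4 2 6 6 4 2
j=4: v[4]=2 ≤ 2 → i=1, swap v[1],v[4] → 2 2 4 4 7 4 2 6 6 4 2
j=5: v[5]=4 > 2 → no swap
(after j=5) v = 2 2 4 4 7 4 2 6 6 4 2

2 2 4 4 7 4 2 6 6 4 2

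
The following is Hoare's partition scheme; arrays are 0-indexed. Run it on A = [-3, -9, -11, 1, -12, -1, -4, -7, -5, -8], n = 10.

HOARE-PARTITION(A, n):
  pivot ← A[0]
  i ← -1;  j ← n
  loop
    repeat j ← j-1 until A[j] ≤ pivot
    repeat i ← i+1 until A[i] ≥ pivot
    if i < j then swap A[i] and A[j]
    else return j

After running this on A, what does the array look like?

[-8, -9, -11, -5, -12, -7, -4, -1, 1, -3]

pivot = A[0] = -3; i = -1, j = 10
j→9 (A[9]=-8≤-3), i→0 (A[0]=-3≥-3); i<j, swap → [-8, -9, -11, 1, -12, -1, -4, -7, -5, -3]
j→8 (A[8]=-5≤-3), i→3 (A[3]=1≥-3); i<j, swap → [-8, -9, -11, -5, -12, -1, -4, -7, 1, -3]
j→7 (A[7]=-7≤-3), i→5 (A[5]=-1≥-3); i<j, swap → [-8, -9, -11, -5, -12, -7, -4, -1, 1, -3]
j→6, i→7; i≥j, return j=6. A = [-8, -9, -11, -5, -12, -7, -4, -1, 1, -3]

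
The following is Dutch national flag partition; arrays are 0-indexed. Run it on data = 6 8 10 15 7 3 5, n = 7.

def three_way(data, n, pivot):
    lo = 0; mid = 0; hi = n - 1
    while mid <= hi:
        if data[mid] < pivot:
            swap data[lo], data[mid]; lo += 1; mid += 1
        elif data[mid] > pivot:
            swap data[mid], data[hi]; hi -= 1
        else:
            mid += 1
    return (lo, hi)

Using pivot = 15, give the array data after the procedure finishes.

lo=0 mid=0 hi=6
6<15: swap(0,0), lo=1 mid=1 ⇒ 6 8 10 15 7 3 5
8<15: swap(1,1), lo=2 mid=2 ⇒ 6 8 10 15 7 3 5
10<15: swap(2,2), lo=3 mid=3 ⇒ 6 8 10 15 7 3 5
15=15: mid=4
7<15: swap(3,4), lo=4 mid=5 ⇒ 6 8 10 7 15 3 5
3<15: swap(4,5), lo=5 mid=6 ⇒ 6 8 10 7 3 15 5
5<15: swap(5,6), lo=6 mid=7 ⇒ 6 8 10 7 3 5 15
done. lo=6 hi=6; data=6 8 10 7 3 5 15

6 8 10 7 3 5 15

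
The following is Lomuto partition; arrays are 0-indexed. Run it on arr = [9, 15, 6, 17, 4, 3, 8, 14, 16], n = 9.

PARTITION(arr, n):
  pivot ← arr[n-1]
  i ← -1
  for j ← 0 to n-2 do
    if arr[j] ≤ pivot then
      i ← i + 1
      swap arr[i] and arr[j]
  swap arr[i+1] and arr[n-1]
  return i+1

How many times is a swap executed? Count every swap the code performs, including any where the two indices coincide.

pivot=16, i=-1
j=0: 9≤16, i=0, swap(0,0) ⇒ [9, 15, 6, 17, 4, 3, 8, 14, 16]
j=1: 15≤16, i=1, swap(1,1) ⇒ [9, 15, 6, 17, 4, 3, 8, 14, 16]
j=2: 6≤16, i=2, swap(2,2) ⇒ [9, 15, 6, 17, 4, 3, 8, 14, 16]
j=3: 17>16, skip
j=4: 4≤16, i=3, swap(3,4) ⇒ [9, 15, 6, 4, 17, 3, 8, 14, 16]
j=5: 3≤16, i=4, swap(4,5) ⇒ [9, 15, 6, 4, 3, 17, 8, 14, 16]
j=6: 8≤16, i=5, swap(5,6) ⇒ [9, 15, 6, 4, 3, 8, 17, 14, 16]
j=7: 14≤16, i=6, swap(6,7) ⇒ [9, 15, 6, 4, 3, 8, 14, 17, 16]
swap(7,8) ⇒ [9, 15, 6, 4, 3, 8, 14, 16, 17]; return 7

8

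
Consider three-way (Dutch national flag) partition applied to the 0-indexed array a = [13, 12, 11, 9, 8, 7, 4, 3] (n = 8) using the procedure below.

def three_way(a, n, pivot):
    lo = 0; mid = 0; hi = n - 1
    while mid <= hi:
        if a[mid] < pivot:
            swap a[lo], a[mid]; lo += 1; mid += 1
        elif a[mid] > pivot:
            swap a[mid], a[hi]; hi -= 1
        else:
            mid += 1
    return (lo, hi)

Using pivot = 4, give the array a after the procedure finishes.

pivot = 4; lo=0, mid=0, hi=7
a[mid]=13>4: swap a[0],a[7]; hi=6 → [3, 12, 11, 9, 8, 7, 4, 13]
a[mid]=3<4: swap a[0],a[0]; lo=1,mid=1 → [3, 12, 11, 9, 8, 7, 4, 13]
a[mid]=12>4: swap a[1],a[6]; hi=5 → [3, 4, 11, 9, 8, 7, 12, 13]
a[mid]=4=4: mid=2
a[mid]=11>4: swap a[2],a[5]; hi=4 → [3, 4, 7, 9, 8, 11, 12, 13]
a[mid]=7>4: swap a[2],a[4]; hi=3 → [3, 4, 8, 9, 7, 11, 12, 13]
a[mid]=8>4: swap a[2],a[3]; hi=2 → [3, 4, 9, 8, 7, 11, 12, 13]
a[mid]=9>4: swap a[2],a[2]; hi=1 → [3, 4, 9, 8, 7, 11, 12, 13]
end: lo=1, hi=1; a = [3, 4, 9, 8, 7, 11, 12, 13]

[3, 4, 9, 8, 7, 11, 12, 13]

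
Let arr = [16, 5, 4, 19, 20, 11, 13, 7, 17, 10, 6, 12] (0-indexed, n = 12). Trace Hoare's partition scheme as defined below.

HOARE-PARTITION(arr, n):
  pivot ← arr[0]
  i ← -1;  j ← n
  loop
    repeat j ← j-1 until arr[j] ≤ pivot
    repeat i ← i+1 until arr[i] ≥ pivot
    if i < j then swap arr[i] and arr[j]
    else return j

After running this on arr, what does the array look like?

pivot = arr[0] = 16; i = -1, j = 12
j→11 (arr[11]=12≤16), i→0 (arr[0]=16≥16); i<j, swap → [12, 5, 4, 19, 20, 11, 13, 7, 17, 10, 6, 16]
j→10 (arr[10]=6≤16), i→3 (arr[3]=19≥16); i<j, swap → [12, 5, 4, 6, 20, 11, 13, 7, 17, 10, 19, 16]
j→9 (arr[9]=10≤16), i→4 (arr[4]=20≥16); i<j, swap → [12, 5, 4, 6, 10, 11, 13, 7, 17, 20, 19, 16]
j→7, i→8; i≥j, return j=7. arr = [12, 5, 4, 6, 10, 11, 13, 7, 17, 20, 19, 16]

[12, 5, 4, 6, 10, 11, 13, 7, 17, 20, 19, 16]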